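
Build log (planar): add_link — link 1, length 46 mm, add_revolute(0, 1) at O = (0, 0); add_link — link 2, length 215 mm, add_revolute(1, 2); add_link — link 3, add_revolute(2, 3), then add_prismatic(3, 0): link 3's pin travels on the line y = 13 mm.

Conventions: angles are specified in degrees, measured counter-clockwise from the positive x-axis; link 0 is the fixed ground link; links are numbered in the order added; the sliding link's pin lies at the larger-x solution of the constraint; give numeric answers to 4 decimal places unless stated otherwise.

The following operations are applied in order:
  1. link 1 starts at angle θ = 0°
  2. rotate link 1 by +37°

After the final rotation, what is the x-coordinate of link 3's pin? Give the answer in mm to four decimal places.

geometry: r = 46 mm, L = 215 mm, e = 13 mm; θ starts at 0°
rotate link 1 by +37°: θ ← 0° +37° = 37°
crank pin P = (r cos θ, r sin θ) = (36.737233, 27.683491)
h = r sin θ − e = 27.683491 − 13 = 14.683491
x = r cos θ + √(L² − h²) = 36.737233 + 214.498007 = 251.235241

251.2352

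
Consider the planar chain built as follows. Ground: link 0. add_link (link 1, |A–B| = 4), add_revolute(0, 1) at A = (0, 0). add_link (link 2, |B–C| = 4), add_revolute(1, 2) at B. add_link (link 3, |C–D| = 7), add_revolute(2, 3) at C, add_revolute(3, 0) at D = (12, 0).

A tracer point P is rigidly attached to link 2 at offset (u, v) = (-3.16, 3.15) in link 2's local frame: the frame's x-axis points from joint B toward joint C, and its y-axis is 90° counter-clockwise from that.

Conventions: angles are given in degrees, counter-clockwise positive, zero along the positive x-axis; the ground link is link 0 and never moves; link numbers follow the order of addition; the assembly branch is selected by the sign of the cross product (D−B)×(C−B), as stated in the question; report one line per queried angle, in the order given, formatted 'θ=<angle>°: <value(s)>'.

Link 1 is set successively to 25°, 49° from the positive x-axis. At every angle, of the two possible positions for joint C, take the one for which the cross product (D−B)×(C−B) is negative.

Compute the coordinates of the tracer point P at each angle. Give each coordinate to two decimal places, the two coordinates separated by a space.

A=(0,0), D=(12.00,0)
θ=25°: B = A + 4.00·(cos25°, sin25°) = (3.6252, 1.6905)
θ=25°: |BD| = 8.5437
θ=25°: circle(B,4.00) ∩ circle(D,7.00): a=2.3406, h=3.2437
θ=25°:   candidates: C₊=(6.5614,4.4069) cross=27.713; C₋=(5.2777,-1.9522) cross=-27.713
θ=25°:   branch - wants cross < 0 → take C=(5.2777,-1.9522) (cross=-27.713)
θ=25°: ex = (C−B)/|BC| = (0.4131,-0.9107); ey = (0.9107,0.4131)
θ=25°: P = B + -3.16·ex + 3.15·ey = (5.1884,5.8695)
θ=49°: B = A + 4.00·(cos49°, sin49°) = (2.6242, 3.0188)
θ=49°: |BD| = 9.8498
θ=49°: circle(B,4.00) ∩ circle(D,7.00): a=3.2497, h=2.3322
θ=49°:   candidates: C₊=(6.4324,4.2428) cross=22.972; C₋=(5.0028,-0.1971) cross=-22.972
θ=49°:   branch - wants cross < 0 → take C=(5.0028,-0.1971) (cross=-22.972)
θ=49°: ex = (C−B)/|BC| = (0.5946,-0.8040); ey = (0.8040,0.5946)
θ=49°: P = B + -3.16·ex + 3.15·ey = (3.2778,7.4326)

θ=25°: 5.19 5.87
θ=49°: 3.28 7.43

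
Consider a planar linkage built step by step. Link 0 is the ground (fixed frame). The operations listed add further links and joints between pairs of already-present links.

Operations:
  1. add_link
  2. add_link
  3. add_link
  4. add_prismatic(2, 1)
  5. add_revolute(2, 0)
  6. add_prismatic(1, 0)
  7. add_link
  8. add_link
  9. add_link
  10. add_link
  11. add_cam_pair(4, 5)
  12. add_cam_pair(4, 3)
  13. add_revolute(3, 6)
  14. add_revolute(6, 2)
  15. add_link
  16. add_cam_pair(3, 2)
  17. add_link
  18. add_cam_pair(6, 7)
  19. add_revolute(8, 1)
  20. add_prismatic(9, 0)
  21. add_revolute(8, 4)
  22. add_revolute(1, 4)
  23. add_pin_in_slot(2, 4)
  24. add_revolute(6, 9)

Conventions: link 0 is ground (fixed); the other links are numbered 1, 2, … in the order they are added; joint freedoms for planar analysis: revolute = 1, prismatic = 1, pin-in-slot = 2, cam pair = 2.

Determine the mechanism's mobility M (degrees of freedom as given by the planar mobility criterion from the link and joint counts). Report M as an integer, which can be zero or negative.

ground; <1,0,0>
#1 <2,0,0>
#2 <3,0,0>
#3 <4,0,0>
P:2↔1 J1 <4,1,0>
R:2↔0 J1 <4,2,0>
P:1↔0 J1 <4,3,0>
#4 <5,3,0>
#5 <6,3,0>
#6 <7,3,0>
#7 <8,3,0>
C:4↔5 J2 <8,3,1>
C:4↔3 J2 <8,3,2>
R:3↔6 J1 <8,4,2>
R:6↔2 J1 <8,5,2>
#8 <9,5,2>
C:3↔2 J2 <9,5,3>
#9 <10,5,3>
C:6↔7 J2 <10,5,4>
R:8↔1 J1 <10,6,4>
P:9↔0 J1 <10,7,4>
R:8↔4 J1 <10,8,4>
R:1↔4 J1 <10,9,4>
PS:2↔4 J2 <10,9,5>
R:6↔9 J1 <10,10,5>
3×9 − 2×10 − 1×5 = 2

M = 2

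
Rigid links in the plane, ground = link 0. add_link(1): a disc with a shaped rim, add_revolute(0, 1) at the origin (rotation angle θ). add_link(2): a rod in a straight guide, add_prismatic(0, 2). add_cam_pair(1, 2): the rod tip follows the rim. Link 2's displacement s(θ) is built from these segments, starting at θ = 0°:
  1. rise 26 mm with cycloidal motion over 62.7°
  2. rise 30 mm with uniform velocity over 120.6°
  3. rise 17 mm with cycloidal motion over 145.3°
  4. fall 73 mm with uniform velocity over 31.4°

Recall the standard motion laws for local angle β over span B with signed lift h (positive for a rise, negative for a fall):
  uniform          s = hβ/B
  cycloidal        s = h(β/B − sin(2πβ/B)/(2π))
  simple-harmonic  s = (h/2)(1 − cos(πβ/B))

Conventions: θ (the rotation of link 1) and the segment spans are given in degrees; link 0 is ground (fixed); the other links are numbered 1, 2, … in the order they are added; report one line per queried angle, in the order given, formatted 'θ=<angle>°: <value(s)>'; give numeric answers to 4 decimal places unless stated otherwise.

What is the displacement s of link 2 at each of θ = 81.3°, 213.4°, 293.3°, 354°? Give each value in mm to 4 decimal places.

segment 1 (0° to 62.7°, cycloidal, h = 26) is passed completely: s = 0.0000 + (26) = 26.0000
θ = 81.3° falls in segment 2 (62.7° to 183.3°, uniform, h = 30): β = 81.3 − 62.7 = 18.6°, B = 120.6°; Δs = 30·18.6/120.6 = 4.6269; s = 26.0000 + 4.6269 = 30.6269
segment 2 (62.7° to 183.3°, uniform, h = 30) is passed completely: s = 26.0000 + (30) = 56.0000
θ = 213.4° falls in segment 3 (183.3° to 328.6°, cycloidal, h = 17): β = 213.4 − 183.3 = 30.1°, B = 145.3°; Δs = 17·(0.2072 − sin(2π·0.2072)/(2π)) = 0.9135; s = 56.0000 + 0.9135 = 56.9135
θ = 293.3° falls in segment 3 (183.3° to 328.6°, cycloidal, h = 17): β = 293.3 − 183.3 = 110°, B = 145.3°; Δs = 17·(0.7571 − sin(2π·0.7571)/(2π)) = 15.5729; s = 56.0000 + 15.5729 = 71.5729
segment 3 (183.3° to 328.6°, cycloidal, h = 17) is passed completely: s = 56.0000 + (17) = 73.0000
θ = 354° falls in segment 4 (328.6° to 360°, uniform, h = -73): β = 354 − 328.6 = 25.4°, B = 31.4°; Δs = -73·25.4/31.4 = -59.0510; s = 73.0000 − 59.0510 = 13.9490

θ=81.3°: 30.6269
θ=213.4°: 56.9135
θ=293.3°: 71.5729
θ=354°: 13.9490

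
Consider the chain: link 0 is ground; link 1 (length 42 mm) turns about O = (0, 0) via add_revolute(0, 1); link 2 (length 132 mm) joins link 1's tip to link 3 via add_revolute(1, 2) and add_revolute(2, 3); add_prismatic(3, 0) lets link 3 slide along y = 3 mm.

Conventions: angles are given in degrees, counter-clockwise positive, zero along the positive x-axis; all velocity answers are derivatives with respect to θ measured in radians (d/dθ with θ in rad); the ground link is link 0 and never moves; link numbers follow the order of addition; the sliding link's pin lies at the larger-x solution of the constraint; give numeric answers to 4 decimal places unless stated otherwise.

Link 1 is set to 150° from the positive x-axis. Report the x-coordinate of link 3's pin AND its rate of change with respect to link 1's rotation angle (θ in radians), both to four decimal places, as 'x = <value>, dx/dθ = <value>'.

geometry: r = 42 mm, L = 132 mm, e = 3 mm
crank pin P = (r cos θ, r sin θ) = (-36.373067, 21.000000)
h = r sin θ − e = 21.000000 − 3 = 18.000000
x = r cos θ + √(L² − h²) = -36.373067 + 130.766968 = 94.393901
dx/dθ = −r sin θ − h·r cos θ/√(L² − h²) (θ in radians; h = 18.000000) = -15.993268

x = 94.3939, dx/dθ = -15.9933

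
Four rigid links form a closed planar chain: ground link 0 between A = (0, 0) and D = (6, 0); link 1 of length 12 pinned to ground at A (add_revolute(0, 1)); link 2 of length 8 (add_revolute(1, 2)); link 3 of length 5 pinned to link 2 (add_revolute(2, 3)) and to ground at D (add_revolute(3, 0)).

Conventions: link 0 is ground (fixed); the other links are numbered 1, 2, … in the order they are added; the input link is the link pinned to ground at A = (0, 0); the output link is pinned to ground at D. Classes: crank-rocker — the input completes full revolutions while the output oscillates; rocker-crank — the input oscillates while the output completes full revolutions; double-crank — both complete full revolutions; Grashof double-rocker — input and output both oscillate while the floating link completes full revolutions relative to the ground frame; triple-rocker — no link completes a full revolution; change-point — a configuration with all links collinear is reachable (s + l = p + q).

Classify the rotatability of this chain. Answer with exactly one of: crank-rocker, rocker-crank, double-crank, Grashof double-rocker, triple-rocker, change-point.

lengths: ground=6, input=12, coupler=8, output=5
sorted: s=5 (shortest), l=12 (longest), p+q=14
s + l = 17 vs p + q = 14
s + l > p + q → non-Grashof → no link fully rotates → triple-rocker

triple-rocker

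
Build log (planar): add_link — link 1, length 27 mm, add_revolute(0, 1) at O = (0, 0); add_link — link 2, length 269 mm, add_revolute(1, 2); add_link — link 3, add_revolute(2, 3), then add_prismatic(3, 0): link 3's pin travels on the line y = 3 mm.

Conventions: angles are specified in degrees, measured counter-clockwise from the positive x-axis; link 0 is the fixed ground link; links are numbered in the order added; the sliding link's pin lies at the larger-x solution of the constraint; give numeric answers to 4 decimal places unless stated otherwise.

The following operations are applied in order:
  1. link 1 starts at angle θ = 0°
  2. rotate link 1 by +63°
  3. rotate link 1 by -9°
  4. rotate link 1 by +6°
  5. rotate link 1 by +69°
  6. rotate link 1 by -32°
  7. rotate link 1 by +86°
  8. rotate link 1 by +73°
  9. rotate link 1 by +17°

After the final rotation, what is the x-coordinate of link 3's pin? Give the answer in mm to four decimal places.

geometry: r = 27 mm, L = 269 mm, e = 3 mm; θ starts at 0°
rotate link 1 by +63°: θ ← 0° +63° = 63°
rotate link 1 by -9°: θ ← 63° -9° = 54°
rotate link 1 by +6°: θ ← 54° +6° = 60°
rotate link 1 by +69°: θ ← 60° +69° = 129°
rotate link 1 by -32°: θ ← 129° -32° = 97°
rotate link 1 by +86°: θ ← 97° +86° = 183°
rotate link 1 by +73°: θ ← 183° +73° = 256°
rotate link 1 by +17°: θ ← 256° +17° = 273°
crank pin P = (r cos θ, r sin θ) = (1.413071, -26.962997)
h = r sin θ − e = -26.962997 − 3 = -29.962997
x = r cos θ + √(L² − h²) = 1.413071 + 267.326053 = 268.739124

268.7391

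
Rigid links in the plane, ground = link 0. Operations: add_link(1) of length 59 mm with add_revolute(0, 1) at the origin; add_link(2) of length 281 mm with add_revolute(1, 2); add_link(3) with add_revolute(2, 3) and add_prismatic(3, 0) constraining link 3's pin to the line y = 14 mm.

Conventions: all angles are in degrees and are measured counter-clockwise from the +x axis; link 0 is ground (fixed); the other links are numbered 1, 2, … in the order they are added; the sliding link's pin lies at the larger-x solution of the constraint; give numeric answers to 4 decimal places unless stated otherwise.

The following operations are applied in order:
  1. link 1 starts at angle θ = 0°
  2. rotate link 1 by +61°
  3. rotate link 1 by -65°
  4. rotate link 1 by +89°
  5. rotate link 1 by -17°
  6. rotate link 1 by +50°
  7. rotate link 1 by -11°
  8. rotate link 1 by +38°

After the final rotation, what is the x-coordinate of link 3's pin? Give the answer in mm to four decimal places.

geometry: r = 59 mm, L = 281 mm, e = 14 mm; θ starts at 0°
rotate link 1 by +61°: θ ← 0° +61° = 61°
rotate link 1 by -65°: θ ← 61° -65° = -4°
rotate link 1 by +89°: θ ← -4° +89° = 85°
rotate link 1 by -17°: θ ← 85° -17° = 68°
rotate link 1 by +50°: θ ← 68° +50° = 118°
rotate link 1 by -11°: θ ← 118° -11° = 107°
rotate link 1 by +38°: θ ← 107° +38° = 145°
crank pin P = (r cos θ, r sin θ) = (-48.329971, 33.841010)
h = r sin θ − e = 33.841010 − 14 = 19.841010
x = r cos θ + √(L² − h²) = -48.329971 + 280.298652 = 231.968681

231.9687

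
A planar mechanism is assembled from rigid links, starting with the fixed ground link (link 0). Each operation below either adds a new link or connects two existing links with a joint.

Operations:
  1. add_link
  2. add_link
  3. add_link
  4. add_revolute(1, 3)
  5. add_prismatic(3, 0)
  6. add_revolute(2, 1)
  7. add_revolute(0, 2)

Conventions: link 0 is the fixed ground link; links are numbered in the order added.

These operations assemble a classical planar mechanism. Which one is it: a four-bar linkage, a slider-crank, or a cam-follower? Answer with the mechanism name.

links: 4 (incl. ground); joints: 3 revolute, 1 prismatic, 0 higher (cam) pair, forming one closed loop
4 links, 3 revolutes + 1 prismatic in one loop → slider-crank

slider-crank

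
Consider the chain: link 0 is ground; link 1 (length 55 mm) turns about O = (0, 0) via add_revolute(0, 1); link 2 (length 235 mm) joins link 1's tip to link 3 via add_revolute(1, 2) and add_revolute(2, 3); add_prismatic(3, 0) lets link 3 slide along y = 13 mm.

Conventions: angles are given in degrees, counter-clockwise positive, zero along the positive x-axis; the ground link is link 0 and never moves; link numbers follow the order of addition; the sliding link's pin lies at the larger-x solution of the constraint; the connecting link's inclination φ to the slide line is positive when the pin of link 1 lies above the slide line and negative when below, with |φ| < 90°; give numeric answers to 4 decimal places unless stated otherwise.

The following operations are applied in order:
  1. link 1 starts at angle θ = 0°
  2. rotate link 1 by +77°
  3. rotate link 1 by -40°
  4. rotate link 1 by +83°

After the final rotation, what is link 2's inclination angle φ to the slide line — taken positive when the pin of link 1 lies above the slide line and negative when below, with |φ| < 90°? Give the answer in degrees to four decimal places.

geometry: r = 55 mm, L = 235 mm, e = 13 mm; θ starts at 0°
rotate link 1 by +77°: θ ← 0° +77° = 77°
rotate link 1 by -40°: θ ← 77° -40° = 37°
rotate link 1 by +83°: θ ← 37° +83° = 120°
h = r sin θ − e = 47.631397 − 13 = 34.631397
sin φ = h / L = 34.631397 / 235 = 0.14736765
φ = arcsin(0.14736765) = 8.474409°

8.4744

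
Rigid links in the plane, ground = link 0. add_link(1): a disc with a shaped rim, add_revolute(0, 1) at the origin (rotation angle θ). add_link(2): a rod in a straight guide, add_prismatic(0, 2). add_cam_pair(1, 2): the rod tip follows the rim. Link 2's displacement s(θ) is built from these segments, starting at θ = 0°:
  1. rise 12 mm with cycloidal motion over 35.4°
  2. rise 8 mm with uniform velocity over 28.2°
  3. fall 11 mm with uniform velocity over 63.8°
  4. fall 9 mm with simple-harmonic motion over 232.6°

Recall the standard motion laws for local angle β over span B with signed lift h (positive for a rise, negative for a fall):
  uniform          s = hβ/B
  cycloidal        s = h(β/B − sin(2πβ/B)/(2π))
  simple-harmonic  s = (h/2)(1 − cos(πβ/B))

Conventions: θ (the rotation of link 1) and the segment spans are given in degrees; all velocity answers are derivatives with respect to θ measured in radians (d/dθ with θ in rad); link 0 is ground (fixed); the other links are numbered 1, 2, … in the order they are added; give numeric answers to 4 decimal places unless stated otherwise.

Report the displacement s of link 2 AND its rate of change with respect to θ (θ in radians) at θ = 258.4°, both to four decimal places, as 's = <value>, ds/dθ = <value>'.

segment 1 (0° to 35.4°, cycloidal, h = 12) is passed completely: s = 0.0000 + (12) = 12.0000
segment 2 (35.4° to 63.6°, uniform, h = 8) is passed completely: s = 12.0000 + (8) = 20.0000
segment 3 (63.6° to 127.4°, uniform, h = -11) is passed completely: s = 20.0000 + (-11) = 9.0000
θ = 258.4° falls in segment 4 (127.4° to 360°, simple-harmonic, h = -9): β = 258.4 − 127.4 = 131°, B = 232.6°; Δs = -9/2·(1 − cos(π·0.5632)) = -5.3876; s = 9.0000 − 5.3876 = 3.6124
velocity in seg [127.4°–360°] (simple-harmonic), θ in radians: β = 131° = 2.2864 rad, B = 232.6° = 4.0596 rad; ds/dθ = (πh/(2B)) sin(πβ/B) = (π·(-9)/(2·4.0596)) sin(π·0.5632) = -3.413961 mm/rad

s = 3.6124, ds/dθ = -3.4140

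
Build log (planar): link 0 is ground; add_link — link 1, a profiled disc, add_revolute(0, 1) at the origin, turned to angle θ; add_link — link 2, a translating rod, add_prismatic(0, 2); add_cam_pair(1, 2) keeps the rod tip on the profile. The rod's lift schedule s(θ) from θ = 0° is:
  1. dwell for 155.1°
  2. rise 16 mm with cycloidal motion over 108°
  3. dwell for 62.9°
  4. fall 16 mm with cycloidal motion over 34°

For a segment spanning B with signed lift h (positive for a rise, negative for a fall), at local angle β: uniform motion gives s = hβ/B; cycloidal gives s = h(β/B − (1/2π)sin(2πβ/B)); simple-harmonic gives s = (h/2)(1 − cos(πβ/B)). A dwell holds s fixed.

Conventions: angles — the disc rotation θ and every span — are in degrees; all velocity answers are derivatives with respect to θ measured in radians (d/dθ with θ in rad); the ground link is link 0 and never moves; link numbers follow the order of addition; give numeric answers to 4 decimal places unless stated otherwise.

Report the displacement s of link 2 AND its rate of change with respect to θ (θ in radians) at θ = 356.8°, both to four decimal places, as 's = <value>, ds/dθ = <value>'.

seg 1 [0°–155.1°] dwell: s stays 0.0000
seg 2 [155.1°–263.1°] cycloidal, h=16: full span → s += 16 → s = 16.0000
seg 3 [263.1°–326°] dwell: s stays 16.0000
seg 4 [326°–360°] cycloidal, h=-16: θ=356.8° here. β=30.8, B=34. -16·(0.9059 − sin(2π·0.9059)/(2π)) = -15.9138 → s = 0.0862
velocity in seg [326°–360°] (cycloidal), θ in radians: β = 30.8° = 0.5376 rad, B = 34° = 0.5934 rad; ds/dθ = (h/B)(1 − cos(2πβ/B)) = ((-16)/0.5934)(1 − cos(2π·0.9059)) = -4.578700 mm/rad

s = 0.0862, ds/dθ = -4.5787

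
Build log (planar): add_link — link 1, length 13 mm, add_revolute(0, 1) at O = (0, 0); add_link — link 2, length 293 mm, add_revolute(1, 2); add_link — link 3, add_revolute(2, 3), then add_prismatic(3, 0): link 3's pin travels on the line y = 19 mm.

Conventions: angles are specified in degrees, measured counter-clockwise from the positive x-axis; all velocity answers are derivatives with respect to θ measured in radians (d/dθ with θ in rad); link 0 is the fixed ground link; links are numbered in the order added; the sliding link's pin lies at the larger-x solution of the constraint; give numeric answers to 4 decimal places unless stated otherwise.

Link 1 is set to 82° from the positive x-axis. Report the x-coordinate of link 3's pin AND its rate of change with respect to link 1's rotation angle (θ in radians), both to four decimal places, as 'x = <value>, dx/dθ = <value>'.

geometry: r = 13 mm, L = 293 mm, e = 19 mm
crank pin P = (r cos θ, r sin θ) = (1.809250, 12.873485)
h = r sin θ − e = 12.873485 − 19 = -6.126515
x = r cos θ + √(L² − h²) = 1.809250 + 292.935941 = 294.745192
dx/dθ = −r sin θ − h·r cos θ/√(L² − h²) (θ in radians; h = -6.126515) = -12.835646

x = 294.7452, dx/dθ = -12.8356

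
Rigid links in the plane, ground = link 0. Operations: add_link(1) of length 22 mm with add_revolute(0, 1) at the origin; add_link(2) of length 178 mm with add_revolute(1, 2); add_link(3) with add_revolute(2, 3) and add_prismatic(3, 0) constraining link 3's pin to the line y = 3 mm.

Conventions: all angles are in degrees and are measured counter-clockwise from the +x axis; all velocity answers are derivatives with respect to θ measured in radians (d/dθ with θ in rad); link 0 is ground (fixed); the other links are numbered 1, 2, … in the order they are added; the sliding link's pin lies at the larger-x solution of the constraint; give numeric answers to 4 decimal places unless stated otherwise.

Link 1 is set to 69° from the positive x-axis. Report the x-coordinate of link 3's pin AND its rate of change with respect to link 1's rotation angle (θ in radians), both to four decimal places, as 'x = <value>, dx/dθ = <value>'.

geometry: r = 22 mm, L = 178 mm, e = 3 mm
crank pin P = (r cos θ, r sin θ) = (7.884095, 20.538769)
h = r sin θ − e = 20.538769 − 3 = 17.538769
x = r cos θ + √(L² − h²) = 7.884095 + 177.133824 = 185.017919
dx/dθ = −r sin θ − h·r cos θ/√(L² − h²) (θ in radians; h = 17.538769) = -21.319407

x = 185.0179, dx/dθ = -21.3194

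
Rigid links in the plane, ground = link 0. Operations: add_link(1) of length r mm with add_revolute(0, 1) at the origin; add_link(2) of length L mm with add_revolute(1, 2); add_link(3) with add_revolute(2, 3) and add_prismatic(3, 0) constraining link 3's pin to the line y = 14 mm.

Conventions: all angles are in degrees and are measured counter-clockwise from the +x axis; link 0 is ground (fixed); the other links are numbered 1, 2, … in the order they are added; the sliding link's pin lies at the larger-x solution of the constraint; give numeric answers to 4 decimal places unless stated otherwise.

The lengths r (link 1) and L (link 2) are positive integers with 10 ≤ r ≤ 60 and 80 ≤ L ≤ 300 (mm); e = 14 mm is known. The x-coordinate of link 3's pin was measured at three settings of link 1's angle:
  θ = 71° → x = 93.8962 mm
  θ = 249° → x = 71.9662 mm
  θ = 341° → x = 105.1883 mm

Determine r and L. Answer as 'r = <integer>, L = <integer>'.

constraint per measurement: (x − r cos θ)² + (r sin θ − e)² = L²
subtracting the θ₁ and θ₂ equations cancels the r² and L² terms:
r = (x₁² − x₂²) / (2[(x₁cos θ₁ + e sin θ₁) − (x₂cos θ₂ + e sin θ₂)]) = 22.0000 → r = 22
L² = (x₁ − r cos θ₁)² + (r sin θ₁ − e)² = 7568.9940 → L = 87.0000 → L = 87
check at θ₃=341°: x = 105.1883 (printed 105.1883) ✓

r = 22, L = 87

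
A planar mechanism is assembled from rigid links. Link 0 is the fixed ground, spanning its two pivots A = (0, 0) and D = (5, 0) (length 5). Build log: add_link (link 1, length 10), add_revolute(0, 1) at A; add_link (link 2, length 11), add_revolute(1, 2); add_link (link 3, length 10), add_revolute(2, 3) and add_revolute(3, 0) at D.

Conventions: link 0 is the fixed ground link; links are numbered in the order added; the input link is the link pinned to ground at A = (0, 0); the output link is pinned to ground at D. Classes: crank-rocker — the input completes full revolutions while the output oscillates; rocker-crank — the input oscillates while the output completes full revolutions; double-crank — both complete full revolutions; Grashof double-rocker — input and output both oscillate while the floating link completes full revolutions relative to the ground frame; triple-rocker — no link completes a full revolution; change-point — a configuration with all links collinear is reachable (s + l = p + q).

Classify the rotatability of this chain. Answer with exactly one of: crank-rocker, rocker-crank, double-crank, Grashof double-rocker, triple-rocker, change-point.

lengths: ground=5, input=10, coupler=11, output=10
sorted: s=5 (shortest), l=11 (longest), p+q=20
s + l = 16 vs p + q = 20
s + l < p + q (Grashof) with shortest = ground link → double-crank

double-crank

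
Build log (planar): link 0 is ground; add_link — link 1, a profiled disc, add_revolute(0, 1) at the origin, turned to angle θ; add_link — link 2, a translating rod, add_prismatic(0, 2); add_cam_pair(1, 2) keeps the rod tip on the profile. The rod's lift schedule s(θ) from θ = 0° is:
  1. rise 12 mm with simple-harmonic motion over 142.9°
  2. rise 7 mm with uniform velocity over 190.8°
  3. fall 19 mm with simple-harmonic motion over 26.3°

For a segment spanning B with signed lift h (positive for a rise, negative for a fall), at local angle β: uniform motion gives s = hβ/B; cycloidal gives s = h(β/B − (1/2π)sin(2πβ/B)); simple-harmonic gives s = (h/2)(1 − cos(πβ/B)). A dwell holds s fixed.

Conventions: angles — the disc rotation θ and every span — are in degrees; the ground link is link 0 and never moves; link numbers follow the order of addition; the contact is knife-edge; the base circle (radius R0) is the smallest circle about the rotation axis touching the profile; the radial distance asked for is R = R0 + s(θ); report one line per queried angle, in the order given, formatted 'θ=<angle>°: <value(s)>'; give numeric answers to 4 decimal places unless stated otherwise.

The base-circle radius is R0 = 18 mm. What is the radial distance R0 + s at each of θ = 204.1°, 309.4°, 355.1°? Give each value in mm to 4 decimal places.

seg 1 [0°–142.9°] simple-harmonic, h=12: full span → s += 12 → s = 12.0000
seg 2 [142.9°–333.7°] uniform, h=7: θ=204.1° here. β=61.2, B=190.8. 7·61.2/190.8 = 2.2453 → s = 14.2453
seg 2 [142.9°–333.7°] uniform, h=7: θ=309.4° here. β=166.5, B=190.8. 7·166.5/190.8 = 6.1085 → s = 18.1085
seg 2 [142.9°–333.7°] uniform, h=7: full span → s += 7 → s = 19.0000
seg 3 [333.7°–360°] simple-harmonic, h=-19: θ=355.1° here. β=21.4, B=26.3. -19/2·(1 − cos(π·0.8137)) = -17.4186 → s = 1.5814
θ=204.1°: R = R0 + s = 18 + 14.2453 = 32.2453
θ=309.4°: R = R0 + s = 18 + 18.1085 = 36.1085
θ=355.1°: R = R0 + s = 18 + 1.5814 = 19.5814

θ=204.1°: 32.2453
θ=309.4°: 36.1085
θ=355.1°: 19.5814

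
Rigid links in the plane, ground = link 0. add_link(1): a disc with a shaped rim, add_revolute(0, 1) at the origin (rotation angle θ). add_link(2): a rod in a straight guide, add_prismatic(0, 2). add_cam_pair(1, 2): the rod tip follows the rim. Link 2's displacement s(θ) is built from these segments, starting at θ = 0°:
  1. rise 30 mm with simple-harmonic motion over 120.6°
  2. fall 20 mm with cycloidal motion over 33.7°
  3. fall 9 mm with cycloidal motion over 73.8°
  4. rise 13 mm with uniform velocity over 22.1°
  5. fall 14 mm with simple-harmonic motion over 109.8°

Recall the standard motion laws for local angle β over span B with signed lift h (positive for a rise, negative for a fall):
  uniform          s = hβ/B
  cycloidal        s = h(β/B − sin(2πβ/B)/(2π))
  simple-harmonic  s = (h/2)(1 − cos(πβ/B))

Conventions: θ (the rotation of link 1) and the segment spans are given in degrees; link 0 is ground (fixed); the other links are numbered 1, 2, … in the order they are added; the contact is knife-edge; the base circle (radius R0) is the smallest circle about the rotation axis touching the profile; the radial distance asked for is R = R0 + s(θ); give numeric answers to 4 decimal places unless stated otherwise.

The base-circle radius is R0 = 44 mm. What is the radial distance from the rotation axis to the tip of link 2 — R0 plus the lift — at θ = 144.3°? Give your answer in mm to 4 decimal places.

segment 1 (0° to 120.6°, simple-harmonic, h = 30) is passed completely: s = 0.0000 + (30) = 30.0000
θ = 144.3° falls in segment 2 (120.6° to 154.3°, cycloidal, h = -20): β = 144.3 − 120.6 = 23.7°, B = 33.7°; Δs = -20·(0.7033 − sin(2π·0.7033)/(2π)) = -17.1121; s = 30.0000 − 17.1121 = 12.8879
R = R0 + s = 44 + 12.8879 = 56.8879

56.8879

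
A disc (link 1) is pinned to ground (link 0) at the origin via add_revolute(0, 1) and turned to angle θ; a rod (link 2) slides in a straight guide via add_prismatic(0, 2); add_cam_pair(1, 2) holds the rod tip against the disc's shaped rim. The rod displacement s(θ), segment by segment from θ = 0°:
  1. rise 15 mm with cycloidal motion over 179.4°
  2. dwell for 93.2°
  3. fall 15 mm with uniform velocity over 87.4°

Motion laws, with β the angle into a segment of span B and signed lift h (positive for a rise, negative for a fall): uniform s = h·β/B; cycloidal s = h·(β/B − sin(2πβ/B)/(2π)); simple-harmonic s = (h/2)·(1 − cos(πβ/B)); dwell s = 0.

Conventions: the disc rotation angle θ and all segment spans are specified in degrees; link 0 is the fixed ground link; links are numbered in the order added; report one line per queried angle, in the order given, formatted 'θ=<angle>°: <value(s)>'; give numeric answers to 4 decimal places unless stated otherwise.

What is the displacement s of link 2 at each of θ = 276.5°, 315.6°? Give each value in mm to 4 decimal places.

segment 1 (0° to 179.4°, cycloidal, h = 15) is passed completely: s = 0.0000 + (15) = 15.0000
segment 2 (179.4° to 272.6°, dwell): s unchanged at 15.0000
θ = 276.5° falls in segment 3 (272.6° to 360°, uniform, h = -15): β = 276.5 − 272.6 = 3.9°, B = 87.4°; Δs = -15·3.9/87.4 = -0.6693; s = 15.0000 − 0.6693 = 14.3307
θ = 315.6° falls in segment 3 (272.6° to 360°, uniform, h = -15): β = 315.6 − 272.6 = 43°, B = 87.4°; Δs = -15·43/87.4 = -7.3799; s = 15.0000 − 7.3799 = 7.6201

θ=276.5°: 14.3307
θ=315.6°: 7.6201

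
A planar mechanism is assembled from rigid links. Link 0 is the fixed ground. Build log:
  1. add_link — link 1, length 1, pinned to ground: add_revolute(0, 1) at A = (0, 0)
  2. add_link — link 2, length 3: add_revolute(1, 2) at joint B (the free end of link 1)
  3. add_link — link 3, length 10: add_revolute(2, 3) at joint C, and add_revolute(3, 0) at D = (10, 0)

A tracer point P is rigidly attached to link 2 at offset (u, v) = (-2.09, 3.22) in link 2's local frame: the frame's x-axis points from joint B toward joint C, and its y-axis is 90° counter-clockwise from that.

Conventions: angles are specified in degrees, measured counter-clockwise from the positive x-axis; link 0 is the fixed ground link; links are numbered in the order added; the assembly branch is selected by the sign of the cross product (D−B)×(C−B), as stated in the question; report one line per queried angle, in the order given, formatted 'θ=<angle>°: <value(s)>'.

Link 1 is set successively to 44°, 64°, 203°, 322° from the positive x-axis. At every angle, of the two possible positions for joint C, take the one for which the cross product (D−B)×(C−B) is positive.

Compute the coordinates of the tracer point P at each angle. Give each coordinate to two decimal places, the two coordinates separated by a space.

A=(0,0), D=(10.00,0)
θ=44°: B = A + 1.00·(cos44°, sin44°) = (0.7193, 0.6947)
θ=44°: |BD| = 9.3066
θ=44°: circle(B,3.00) ∩ circle(D,10.00): a=-0.2357, h=2.9907
θ=44°:   candidates: C₊=(0.7075,3.6946) cross=27.834; C₋=(0.2611,-2.2701) cross=-27.834
θ=44°:   branch + wants cross > 0 → take C=(0.7075,3.6946) (cross=27.834)
θ=44°: ex = (C−B)/|BC| = (-0.0039,1.0000); ey = (-1.0000,-0.0039)
θ=44°: P = B + -2.09·ex + 3.22·ey = (-2.4924,-1.4080)
θ=64°: B = A + 1.00·(cos64°, sin64°) = (0.4384, 0.8988)
θ=64°: |BD| = 9.6038
θ=64°: circle(B,3.00) ∩ circle(D,10.00): a=0.0642, h=2.9993
θ=64°:   candidates: C₊=(0.7830,3.8789) cross=28.805; C₋=(0.2216,-2.0934) cross=-28.805
θ=64°:   branch + wants cross > 0 → take C=(0.7830,3.8789) (cross=28.805)
θ=64°: ex = (C−B)/|BC| = (0.1149,0.9934); ey = (-0.9934,0.1149)
θ=64°: P = B + -2.09·ex + 3.22·ey = (-3.0004,-0.8075)
θ=203°: B = A + 1.00·(cos203°, sin203°) = (-0.9205, -0.3907)
θ=203°: |BD| = 10.9275
θ=203°: circle(B,3.00) ∩ circle(D,10.00): a=1.2999, h=2.7037
θ=203°:   candidates: C₊=(0.2819,2.3578) cross=29.545; C₋=(0.4753,-3.0463) cross=-29.545
θ=203°:   branch + wants cross > 0 → take C=(0.2819,2.3578) (cross=29.545)
θ=203°: ex = (C−B)/|BC| = (0.4008,0.9162); ey = (-0.9162,0.4008)
θ=203°: P = B + -2.09·ex + 3.22·ey = (-4.7082,-1.0149)
θ=322°: B = A + 1.00·(cos322°, sin322°) = (0.7880, -0.6157)
θ=322°: |BD| = 9.2325
θ=322°: circle(B,3.00) ∩ circle(D,10.00): a=-0.3120, h=2.9837
θ=322°:   candidates: C₊=(0.2778,2.3406) cross=27.547; C₋=(0.6757,-3.6136) cross=-27.547
θ=322°:   branch + wants cross > 0 → take C=(0.2778,2.3406) (cross=27.547)
θ=322°: ex = (C−B)/|BC| = (-0.1701,0.9854); ey = (-0.9854,-0.1701)
θ=322°: P = B + -2.09·ex + 3.22·ey = (-2.0296,-3.2229)

θ=44°: -2.49 -1.41
θ=64°: -3.00 -0.81
θ=203°: -4.71 -1.01
θ=322°: -2.03 -3.22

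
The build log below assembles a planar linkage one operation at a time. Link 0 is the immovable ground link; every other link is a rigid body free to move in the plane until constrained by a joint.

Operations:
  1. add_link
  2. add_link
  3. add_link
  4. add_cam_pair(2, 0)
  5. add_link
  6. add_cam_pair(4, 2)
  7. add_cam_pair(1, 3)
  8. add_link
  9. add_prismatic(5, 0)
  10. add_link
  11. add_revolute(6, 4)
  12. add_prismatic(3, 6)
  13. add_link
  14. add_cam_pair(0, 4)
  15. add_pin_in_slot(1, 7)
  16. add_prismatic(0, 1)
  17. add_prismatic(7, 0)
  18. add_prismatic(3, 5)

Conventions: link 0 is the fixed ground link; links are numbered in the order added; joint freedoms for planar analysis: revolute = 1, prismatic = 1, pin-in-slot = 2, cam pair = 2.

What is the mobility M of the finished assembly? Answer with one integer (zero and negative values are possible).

ground; <1,0,0>
#1 <2,0,0>
#2 <3,0,0>
#3 <4,0,0>
C:2↔0 J2 <4,0,1>
#4 <5,0,1>
C:4↔2 J2 <5,0,2>
C:1↔3 J2 <5,0,3>
#5 <6,0,3>
P:5↔0 J1 <6,1,3>
#6 <7,1,3>
R:6↔4 J1 <7,2,3>
P:3↔6 J1 <7,3,3>
#7 <8,3,3>
C:0↔4 J2 <8,3,4>
PS:1↔7 J2 <8,3,5>
P:0↔1 J1 <8,4,5>
P:7↔0 J1 <8,5,5>
P:3↔5 J1 <8,6,5>
3×7 − 2×6 − 1×5 = 4

M = 4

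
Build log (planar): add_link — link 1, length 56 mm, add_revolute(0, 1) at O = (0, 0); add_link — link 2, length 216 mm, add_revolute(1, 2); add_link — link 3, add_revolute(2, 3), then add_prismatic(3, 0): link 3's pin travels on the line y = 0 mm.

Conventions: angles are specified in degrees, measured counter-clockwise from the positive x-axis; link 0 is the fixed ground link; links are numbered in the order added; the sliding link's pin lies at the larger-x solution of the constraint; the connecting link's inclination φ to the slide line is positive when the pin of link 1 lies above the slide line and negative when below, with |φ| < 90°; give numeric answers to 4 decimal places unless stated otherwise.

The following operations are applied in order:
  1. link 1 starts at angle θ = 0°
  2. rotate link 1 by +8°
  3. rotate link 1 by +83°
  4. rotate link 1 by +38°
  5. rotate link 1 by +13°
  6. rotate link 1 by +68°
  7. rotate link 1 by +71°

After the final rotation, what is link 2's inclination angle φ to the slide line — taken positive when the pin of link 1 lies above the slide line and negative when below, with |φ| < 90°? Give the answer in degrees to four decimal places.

geometry: r = 56 mm, L = 216 mm, e = 0 mm; θ starts at 0°
rotate link 1 by +8°: θ ← 0° +8° = 8°
rotate link 1 by +83°: θ ← 8° +83° = 91°
rotate link 1 by +38°: θ ← 91° +38° = 129°
rotate link 1 by +13°: θ ← 129° +13° = 142°
rotate link 1 by +68°: θ ← 142° +68° = 210°
rotate link 1 by +71°: θ ← 210° +71° = 281°
h = r sin θ − e = -54.971122 − 0 = -54.971122
sin φ = h / L = -54.971122 / 216 = -0.25449594
φ = arcsin(-0.25449594) = -14.743719°

-14.7437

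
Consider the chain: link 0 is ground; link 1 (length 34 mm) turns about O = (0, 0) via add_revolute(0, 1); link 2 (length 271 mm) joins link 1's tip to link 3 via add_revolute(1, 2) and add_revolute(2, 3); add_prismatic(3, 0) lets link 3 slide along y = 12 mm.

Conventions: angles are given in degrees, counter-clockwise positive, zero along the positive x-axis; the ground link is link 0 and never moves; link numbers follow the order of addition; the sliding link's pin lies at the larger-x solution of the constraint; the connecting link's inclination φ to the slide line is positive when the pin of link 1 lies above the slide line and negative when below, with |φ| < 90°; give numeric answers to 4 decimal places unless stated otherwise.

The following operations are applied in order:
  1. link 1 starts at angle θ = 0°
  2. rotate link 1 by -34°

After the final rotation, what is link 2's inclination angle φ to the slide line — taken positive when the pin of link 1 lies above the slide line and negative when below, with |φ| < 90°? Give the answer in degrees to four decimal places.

geometry: r = 34 mm, L = 271 mm, e = 12 mm; θ starts at 0°
rotate link 1 by -34°: θ ← 0° -34° = -34°
h = r sin θ − e = -19.012559 − 12 = -31.012559
sin φ = h / L = -31.012559 / 271 = -0.11443749
φ = arcsin(-0.11443749) = -6.571181°

-6.5712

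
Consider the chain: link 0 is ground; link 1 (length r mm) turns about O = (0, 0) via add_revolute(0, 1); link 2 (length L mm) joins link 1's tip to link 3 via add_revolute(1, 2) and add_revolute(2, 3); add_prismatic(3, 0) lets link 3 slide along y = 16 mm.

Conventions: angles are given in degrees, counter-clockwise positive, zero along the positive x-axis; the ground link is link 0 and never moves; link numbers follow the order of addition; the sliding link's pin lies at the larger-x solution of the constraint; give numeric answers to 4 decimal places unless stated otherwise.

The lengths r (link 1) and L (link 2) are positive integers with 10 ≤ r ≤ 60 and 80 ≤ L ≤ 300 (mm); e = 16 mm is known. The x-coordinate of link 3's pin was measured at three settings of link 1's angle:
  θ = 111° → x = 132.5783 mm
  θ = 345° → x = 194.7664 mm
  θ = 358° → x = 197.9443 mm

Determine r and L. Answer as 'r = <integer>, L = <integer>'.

constraint per measurement: (x − r cos θ)² + (r sin θ − e)² = L²
subtracting the θ₁ and θ₂ equations cancels the r² and L² terms:
r = (x₁² − x₂²) / (2[(x₁cos θ₁ + e sin θ₁) − (x₂cos θ₂ + e sin θ₂)]) = 47.0000 → r = 47
L² = (x₁ − r cos θ₁)² + (r sin θ₁ − e)² = 23104.0111 → L = 152.0000 → L = 152
check at θ₃=358°: x = 197.9443 (printed 197.9443) ✓

r = 47, L = 152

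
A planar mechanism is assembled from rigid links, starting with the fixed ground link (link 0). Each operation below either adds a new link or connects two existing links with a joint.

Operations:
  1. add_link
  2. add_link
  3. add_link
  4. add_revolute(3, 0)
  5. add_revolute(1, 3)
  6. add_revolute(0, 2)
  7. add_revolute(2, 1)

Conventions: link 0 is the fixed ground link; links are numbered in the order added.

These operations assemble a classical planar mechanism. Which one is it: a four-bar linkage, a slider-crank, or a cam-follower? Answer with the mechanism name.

links: 4 (incl. ground); joints: 4 revolute, 0 prismatic, 0 higher (cam) pair, forming one closed loop
4 links in a single 4R loop → four-bar linkage

four-bar linkage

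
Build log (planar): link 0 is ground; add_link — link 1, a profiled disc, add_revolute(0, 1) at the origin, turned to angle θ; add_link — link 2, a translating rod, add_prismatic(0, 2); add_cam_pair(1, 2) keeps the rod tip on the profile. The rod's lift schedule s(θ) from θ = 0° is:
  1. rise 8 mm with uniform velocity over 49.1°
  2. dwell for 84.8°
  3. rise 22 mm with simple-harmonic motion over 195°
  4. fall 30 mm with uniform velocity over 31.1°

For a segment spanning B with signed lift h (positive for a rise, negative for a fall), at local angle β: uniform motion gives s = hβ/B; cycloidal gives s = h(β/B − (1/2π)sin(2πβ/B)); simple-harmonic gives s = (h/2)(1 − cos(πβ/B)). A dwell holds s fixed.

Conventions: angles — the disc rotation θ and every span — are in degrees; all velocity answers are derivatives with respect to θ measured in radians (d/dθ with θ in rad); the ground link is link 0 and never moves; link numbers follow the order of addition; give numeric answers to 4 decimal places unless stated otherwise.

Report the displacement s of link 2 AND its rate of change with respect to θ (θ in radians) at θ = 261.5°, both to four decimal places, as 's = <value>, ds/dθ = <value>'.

seg 1 [0°–49.1°] uniform, h=8: full span → s += 8 → s = 8.0000
seg 2 [49.1°–133.9°] dwell: s stays 8.0000
seg 3 [133.9°–328.9°] simple-harmonic, h=22: θ=261.5° here. β=127.6, B=195. 22/2·(1 − cos(π·0.6544)) = 16.1276 → s = 24.1276
velocity in seg [133.9°–328.9°] (simple-harmonic), θ in radians: β = 127.6° = 2.2270 rad, B = 195° = 3.4034 rad; ds/dθ = (πh/(2B)) sin(πβ/B) = (π·22/(2·3.4034)) sin(π·0.6544) = 8.983170 mm/rad

s = 24.1276, ds/dθ = 8.9832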